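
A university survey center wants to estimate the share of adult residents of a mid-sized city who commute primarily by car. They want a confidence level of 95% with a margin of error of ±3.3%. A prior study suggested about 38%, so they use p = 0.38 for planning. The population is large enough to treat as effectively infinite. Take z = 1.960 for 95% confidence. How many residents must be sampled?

With p = 0.38, p(1−p) = 0.2356.
n = z²·p(1−p)/E² = 1.960² × 0.2356 / 0.033² = 3.8416 × 0.2356 / 0.001089 ≈ 831.11.
Rounding up gives n = 832.

832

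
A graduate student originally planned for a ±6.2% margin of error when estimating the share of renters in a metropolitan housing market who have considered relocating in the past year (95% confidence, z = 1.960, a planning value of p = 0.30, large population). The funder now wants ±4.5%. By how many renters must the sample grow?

189

At ±6.2%: n = 1.960² × 0.2100 / 0.062² ≈ 209.87 → 210.
At ±4.5%: n = 1.960² × 0.2100 / 0.045² ≈ 398.39 → 399.
Additional respondents: 399 − 210 = 189.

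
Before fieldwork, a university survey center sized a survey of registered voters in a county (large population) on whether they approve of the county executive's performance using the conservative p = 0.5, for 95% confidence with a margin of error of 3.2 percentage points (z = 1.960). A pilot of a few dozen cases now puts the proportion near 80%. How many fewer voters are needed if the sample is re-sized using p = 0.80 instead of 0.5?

337

Conservative (p = 0.5): n = 1.960² × 0.25 / 0.032² ≈ 937.89 → 938.
Using p = 0.80: p(1−p) = 0.1600, so n = 1.960² × 0.1600 / 0.032² ≈ 600.25 → 601.
Reduction: 938 − 601 = 337.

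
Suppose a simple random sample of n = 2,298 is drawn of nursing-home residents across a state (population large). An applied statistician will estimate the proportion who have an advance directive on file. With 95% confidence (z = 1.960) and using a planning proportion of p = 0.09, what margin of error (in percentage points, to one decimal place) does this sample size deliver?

1.2

SE(p̂) = √[p(1−p)/n] = √[0.0819/2298] = 0.00597.
E = z × SE = 1.960 × 0.00597 = 0.01170, or 1.2 percentage points.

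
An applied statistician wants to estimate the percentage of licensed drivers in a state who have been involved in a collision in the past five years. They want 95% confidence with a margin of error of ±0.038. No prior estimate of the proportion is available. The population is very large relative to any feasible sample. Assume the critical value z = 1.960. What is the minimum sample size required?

666

With no prior estimate, use p = 0.5, giving p(1−p) = 0.25.
n = z²·p(1−p)/E² = 1.960² × 0.2500 / 0.038² = 3.8416 × 0.2500 / 0.001444 ≈ 665.10.
Rounding up gives n = 666.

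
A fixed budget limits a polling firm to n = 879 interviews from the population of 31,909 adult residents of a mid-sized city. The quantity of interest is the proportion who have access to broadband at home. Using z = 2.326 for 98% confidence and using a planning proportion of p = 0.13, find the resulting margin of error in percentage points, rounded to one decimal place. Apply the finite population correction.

Finite-population factor: (N−n)/(N−1) = (31909−879)/(31909−1) = 0.9725.
SE(p̂) = √[p(1−p)/n · (N−n)/(N−1)] = √[0.1131/879 × 0.9725] = 0.01119.
E = z × SE = 2.326 × 0.01119 = 0.02602 ≈ 2.6 percentage points.

2.6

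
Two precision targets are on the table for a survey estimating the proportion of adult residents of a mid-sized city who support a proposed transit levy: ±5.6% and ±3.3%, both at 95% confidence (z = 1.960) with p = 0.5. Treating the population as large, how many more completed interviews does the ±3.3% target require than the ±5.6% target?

575

At ±5.6%: n = 1.960² × 0.2500 / 0.056² ≈ 306.25 → 307.
At ±3.3%: n = 1.960² × 0.2500 / 0.033² ≈ 881.91 → 882.
Additional respondents: 882 − 307 = 575.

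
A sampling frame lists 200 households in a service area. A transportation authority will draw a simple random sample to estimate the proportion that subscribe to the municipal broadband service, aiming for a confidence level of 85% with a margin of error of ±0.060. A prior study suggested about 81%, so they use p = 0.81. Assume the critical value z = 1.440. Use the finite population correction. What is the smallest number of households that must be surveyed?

62

Unadjusted: n₀ = 1.440² × 0.81 × 0.19 / 0.060² ≈ 88.65, so n₀ = 89.
Finite population correction with N = 200: n = n₀ / (1 + (n₀−1)/N) = 89 / (1 + 88/200) = 89 / 1.4400 ≈ 61.81.
Rounding up, n = 62.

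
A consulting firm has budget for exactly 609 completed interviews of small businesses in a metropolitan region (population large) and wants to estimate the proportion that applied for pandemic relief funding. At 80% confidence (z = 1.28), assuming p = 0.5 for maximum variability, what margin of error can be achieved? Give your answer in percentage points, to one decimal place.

SE(p̂) = √[p(1−p)/n] = √[0.2500/609] = 0.02026.
E = z × SE = 1.28 × 0.02026 = 0.02593, or 2.6 percentage points.

2.6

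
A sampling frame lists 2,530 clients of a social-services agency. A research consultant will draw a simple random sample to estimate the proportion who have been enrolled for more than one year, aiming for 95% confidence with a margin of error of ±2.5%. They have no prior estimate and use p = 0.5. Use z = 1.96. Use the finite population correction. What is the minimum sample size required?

957

Unadjusted: n₀ = 1.96² × 0.50 × 0.50 / 0.025² ≈ 1536.64, so n₀ = 1537.
Finite population correction with N = 2,530: n = n₀ / (1 + (n₀−1)/N) = 1537 / (1 + 1536/2530) = 1537 / 1.6071 ≈ 956.37.
Rounding up, n = 957.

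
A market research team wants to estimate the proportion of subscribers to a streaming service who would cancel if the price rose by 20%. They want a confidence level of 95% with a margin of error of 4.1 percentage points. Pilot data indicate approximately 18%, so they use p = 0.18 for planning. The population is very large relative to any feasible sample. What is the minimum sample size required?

For 95% confidence, z = 1.960.
With p = 0.18, p(1−p) = 0.1476.
n = z²·p(1−p)/E² = 1.960² × 0.1476 / 0.041² = 3.8416 × 0.1476 / 0.001681 ≈ 337.31.
Rounding up gives n = 338.

338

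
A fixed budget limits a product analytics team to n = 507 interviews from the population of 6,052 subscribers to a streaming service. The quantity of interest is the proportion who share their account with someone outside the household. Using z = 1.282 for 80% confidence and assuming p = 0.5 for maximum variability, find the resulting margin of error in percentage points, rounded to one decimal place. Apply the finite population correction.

2.7

Finite-population factor: (N−n)/(N−1) = (6052−507)/(6052−1) = 0.9164.
SE(p̂) = √[p(1−p)/n · (N−n)/(N−1)] = √[0.2500/507 × 0.9164] = 0.02126.
E = z × SE = 1.282 × 0.02126 = 0.02725 ≈ 2.7 percentage points.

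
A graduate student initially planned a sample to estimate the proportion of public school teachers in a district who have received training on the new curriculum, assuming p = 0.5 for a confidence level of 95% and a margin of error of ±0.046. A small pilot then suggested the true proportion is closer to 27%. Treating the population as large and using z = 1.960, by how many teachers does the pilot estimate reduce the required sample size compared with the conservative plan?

96

Conservative (p = 0.5): n = 1.960² × 0.25 / 0.046² ≈ 453.88 → 454.
Using p = 0.27: p(1−p) = 0.1971, so n = 1.960² × 0.1971 / 0.046² ≈ 357.84 → 358.
Reduction: 454 − 358 = 96.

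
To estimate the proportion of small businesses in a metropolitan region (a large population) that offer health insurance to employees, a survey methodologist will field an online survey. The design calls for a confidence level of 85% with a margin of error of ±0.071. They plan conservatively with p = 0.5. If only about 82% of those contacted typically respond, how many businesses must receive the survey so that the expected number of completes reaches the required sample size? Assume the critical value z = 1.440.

Completed interviews needed: n₀ = 1.440² × 0.2500 / 0.071² ≈ 102.84 → 103.
At an 82% response rate, contacts needed = 103 / 0.82 ≈ 125.61 → 126.

126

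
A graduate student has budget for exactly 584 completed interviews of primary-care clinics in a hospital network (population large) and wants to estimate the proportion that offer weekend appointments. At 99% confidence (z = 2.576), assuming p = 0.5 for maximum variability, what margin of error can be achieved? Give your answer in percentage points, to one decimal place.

5.3

SE(p̂) = √[p(1−p)/n] = √[0.2500/584] = 0.02069.
E = z × SE = 2.576 × 0.02069 = 0.05330, or 5.3 percentage points.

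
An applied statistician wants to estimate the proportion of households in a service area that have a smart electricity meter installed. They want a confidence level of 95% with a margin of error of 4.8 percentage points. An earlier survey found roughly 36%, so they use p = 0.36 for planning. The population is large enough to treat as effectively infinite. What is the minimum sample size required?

For 95% confidence, z = 1.960.
With p = 0.36, p(1−p) = 0.2304.
n = z²·p(1−p)/E² = 1.960² × 0.2304 / 0.048² = 3.8416 × 0.2304 / 0.002304 ≈ 384.16.
Rounding up gives n = 385.

385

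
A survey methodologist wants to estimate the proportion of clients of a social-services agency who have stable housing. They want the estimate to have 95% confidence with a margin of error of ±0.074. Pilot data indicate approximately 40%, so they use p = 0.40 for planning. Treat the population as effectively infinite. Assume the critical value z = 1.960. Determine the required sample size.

With p = 0.40, p(1−p) = 0.2400.
n = z²·p(1−p)/E² = 1.960² × 0.2400 / 0.074² = 3.8416 × 0.2400 / 0.005476 ≈ 168.37.
Rounding up gives n = 169.

169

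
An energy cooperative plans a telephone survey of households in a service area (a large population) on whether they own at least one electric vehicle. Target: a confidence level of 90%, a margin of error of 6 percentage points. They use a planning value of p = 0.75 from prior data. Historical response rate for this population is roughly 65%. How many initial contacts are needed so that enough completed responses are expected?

For 90% confidence, z = 1.645.
Completed interviews needed: n₀ = 1.645² × 0.1875 / 0.060² ≈ 140.94 → 141.
At a 65% response rate, contacts needed = 141 / 0.65 ≈ 216.92 → 217.

217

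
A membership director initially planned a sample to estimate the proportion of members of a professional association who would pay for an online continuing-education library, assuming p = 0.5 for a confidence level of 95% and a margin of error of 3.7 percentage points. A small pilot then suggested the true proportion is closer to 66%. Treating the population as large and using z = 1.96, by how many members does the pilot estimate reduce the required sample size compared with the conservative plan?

Conservative (p = 0.5): n = 1.96² × 0.25 / 0.037² ≈ 701.53 → 702.
Using p = 0.66: p(1−p) = 0.2244, so n = 1.96² × 0.2244 / 0.037² ≈ 629.70 → 630.
Reduction: 702 − 630 = 72.

72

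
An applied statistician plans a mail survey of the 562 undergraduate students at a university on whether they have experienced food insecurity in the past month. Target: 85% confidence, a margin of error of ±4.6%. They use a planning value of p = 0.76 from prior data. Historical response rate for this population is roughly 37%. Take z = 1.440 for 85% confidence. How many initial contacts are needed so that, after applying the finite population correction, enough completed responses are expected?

368

Completed interviews needed (unadjusted): n₀ = 1.440² × 0.1824 / 0.046² ≈ 178.75 → 179.
FPC for N = 562: n = 179 / (1 + 178/562) = 179 / 1.3167 ≈ 135.94 → 136.
At a 37% response rate, contacts needed = 136 / 0.37 ≈ 367.57 → 368.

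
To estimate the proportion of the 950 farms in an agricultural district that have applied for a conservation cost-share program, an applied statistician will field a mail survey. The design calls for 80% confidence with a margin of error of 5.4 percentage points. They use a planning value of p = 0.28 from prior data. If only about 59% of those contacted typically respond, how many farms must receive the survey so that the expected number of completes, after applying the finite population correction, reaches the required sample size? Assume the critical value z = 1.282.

Completed interviews needed (unadjusted): n₀ = 1.282² × 0.2016 / 0.054² ≈ 113.63 → 114.
FPC for N = 950: n = 114 / (1 + 113/950) = 114 / 1.1189 ≈ 101.88 → 102.
At a 59% response rate, contacts needed = 102 / 0.59 ≈ 172.88 → 173.

173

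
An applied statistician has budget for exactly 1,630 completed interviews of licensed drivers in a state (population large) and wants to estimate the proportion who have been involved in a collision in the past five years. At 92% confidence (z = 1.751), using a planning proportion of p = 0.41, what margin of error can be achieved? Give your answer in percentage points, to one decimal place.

SE(p̂) = √[p(1−p)/n] = √[0.2419/1630] = 0.01218.
E = z × SE = 1.751 × 0.01218 = 0.02133, or 2.1 percentage points.

2.1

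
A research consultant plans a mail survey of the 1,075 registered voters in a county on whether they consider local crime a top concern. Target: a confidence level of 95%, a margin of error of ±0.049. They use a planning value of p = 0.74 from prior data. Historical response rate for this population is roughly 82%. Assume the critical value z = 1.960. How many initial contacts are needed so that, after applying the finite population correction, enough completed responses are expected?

293

Completed interviews needed (unadjusted): n₀ = 1.960² × 0.1924 / 0.049² ≈ 307.84 → 308.
FPC for N = 1,075: n = 308 / (1 + 307/1075) = 308 / 1.2856 ≈ 239.58 → 240.
At an 82% response rate, contacts needed = 240 / 0.82 ≈ 292.68 → 293.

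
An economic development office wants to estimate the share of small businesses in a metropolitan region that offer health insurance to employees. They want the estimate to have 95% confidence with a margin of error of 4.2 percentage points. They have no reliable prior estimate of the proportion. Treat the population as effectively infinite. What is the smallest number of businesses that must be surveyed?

545

For 95% confidence, z = 1.96.
With no prior estimate, use p = 0.5, giving p(1−p) = 0.25.
n = z²·p(1−p)/E² = 1.96² × 0.2500 / 0.042² = 3.8416 × 0.2500 / 0.001764 ≈ 544.44.
Rounding up gives n = 545.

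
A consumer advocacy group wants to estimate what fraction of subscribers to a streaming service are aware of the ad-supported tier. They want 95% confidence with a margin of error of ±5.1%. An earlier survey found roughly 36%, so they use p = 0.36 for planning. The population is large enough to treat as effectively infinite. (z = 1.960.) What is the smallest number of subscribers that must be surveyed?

341

With p = 0.36, p(1−p) = 0.2304.
n = z²·p(1−p)/E² = 1.960² × 0.2304 / 0.051² = 3.8416 × 0.2304 / 0.002601 ≈ 340.29.
Rounding up gives n = 341.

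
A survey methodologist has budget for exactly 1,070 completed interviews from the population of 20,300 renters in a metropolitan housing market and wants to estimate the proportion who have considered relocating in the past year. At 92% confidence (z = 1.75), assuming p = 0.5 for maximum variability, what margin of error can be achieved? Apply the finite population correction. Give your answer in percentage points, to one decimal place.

Finite-population factor: (N−n)/(N−1) = (20300−1070)/(20300−1) = 0.9473.
SE(p̂) = √[p(1−p)/n · (N−n)/(N−1)] = √[0.2500/1070 × 0.9473] = 0.01488.
E = z × SE = 1.75 × 0.01488 = 0.02604 ≈ 2.6 percentage points.

2.6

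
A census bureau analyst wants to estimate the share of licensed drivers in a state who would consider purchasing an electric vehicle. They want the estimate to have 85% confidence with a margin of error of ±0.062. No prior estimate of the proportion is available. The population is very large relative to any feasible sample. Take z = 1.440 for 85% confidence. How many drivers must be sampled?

With no prior estimate, use p = 0.5, giving p(1−p) = 0.25.
n = z²·p(1−p)/E² = 1.440² × 0.2500 / 0.062² = 2.0736 × 0.2500 / 0.003844 ≈ 134.86.
Rounding up gives n = 135.

135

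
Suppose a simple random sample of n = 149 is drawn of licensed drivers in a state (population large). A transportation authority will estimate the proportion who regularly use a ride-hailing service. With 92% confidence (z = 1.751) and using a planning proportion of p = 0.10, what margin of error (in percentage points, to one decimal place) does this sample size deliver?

SE(p̂) = √[p(1−p)/n] = √[0.0900/149] = 0.02458.
E = z × SE = 1.751 × 0.02458 = 0.04303, or 4.3 percentage points.

4.3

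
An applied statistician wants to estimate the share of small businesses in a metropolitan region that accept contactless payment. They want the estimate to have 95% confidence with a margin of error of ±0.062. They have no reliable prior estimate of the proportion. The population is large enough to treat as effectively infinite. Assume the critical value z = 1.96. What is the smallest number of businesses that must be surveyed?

250

With no prior estimate, use p = 0.5, giving p(1−p) = 0.25.
n = z²·p(1−p)/E² = 1.96² × 0.2500 / 0.062² = 3.8416 × 0.2500 / 0.003844 ≈ 249.84.
Rounding up gives n = 250.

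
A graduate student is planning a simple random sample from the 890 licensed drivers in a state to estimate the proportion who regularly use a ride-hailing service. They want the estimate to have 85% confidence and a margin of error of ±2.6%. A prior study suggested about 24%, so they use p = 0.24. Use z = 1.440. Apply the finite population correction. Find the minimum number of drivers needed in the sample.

344

Unadjusted: n₀ = 1.440² × 0.24 × 0.76 / 0.026² ≈ 559.50, so n₀ = 560.
Finite population correction with N = 890: n = n₀ / (1 + (n₀−1)/N) = 560 / (1 + 559/890) = 560 / 1.6281 ≈ 343.96.
Rounding up, n = 344.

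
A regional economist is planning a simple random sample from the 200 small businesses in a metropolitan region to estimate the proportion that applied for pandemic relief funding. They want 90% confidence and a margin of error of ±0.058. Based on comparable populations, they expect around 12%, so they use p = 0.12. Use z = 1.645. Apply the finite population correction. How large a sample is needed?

60

Unadjusted: n₀ = 1.645² × 0.12 × 0.88 / 0.058² ≈ 84.95, so n₀ = 85.
Finite population correction with N = 200: n = n₀ / (1 + (n₀−1)/N) = 85 / (1 + 84/200) = 85 / 1.4200 ≈ 59.86.
Rounding up, n = 60.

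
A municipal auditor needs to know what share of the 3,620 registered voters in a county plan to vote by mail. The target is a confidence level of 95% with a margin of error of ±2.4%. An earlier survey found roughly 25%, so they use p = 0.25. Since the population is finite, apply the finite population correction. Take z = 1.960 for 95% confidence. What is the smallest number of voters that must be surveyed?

930

Unadjusted: n₀ = 1.960² × 0.25 × 0.75 / 0.024² ≈ 1250.52, so n₀ = 1251.
Finite population correction with N = 3,620: n = n₀ / (1 + (n₀−1)/N) = 1251 / (1 + 1250/3620) = 1251 / 1.3453 ≈ 929.90.
Rounding up, n = 930.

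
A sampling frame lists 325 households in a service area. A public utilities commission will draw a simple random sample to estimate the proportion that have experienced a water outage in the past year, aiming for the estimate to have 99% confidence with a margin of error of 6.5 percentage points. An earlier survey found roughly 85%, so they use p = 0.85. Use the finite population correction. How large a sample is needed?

For 99% confidence, z = 2.576.
Unadjusted: n₀ = 2.576² × 0.85 × 0.15 / 0.065² ≈ 200.25, so n₀ = 201.
Finite population correction with N = 325: n = n₀ / (1 + (n₀−1)/N) = 201 / (1 + 200/325) = 201 / 1.6154 ≈ 124.43.
Rounding up, n = 125.

125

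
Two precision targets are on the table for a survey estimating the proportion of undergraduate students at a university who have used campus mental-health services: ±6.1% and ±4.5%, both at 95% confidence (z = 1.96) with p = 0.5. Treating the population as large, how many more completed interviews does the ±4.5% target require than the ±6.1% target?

At ±6.1%: n = 1.96² × 0.2500 / 0.061² ≈ 258.10 → 259.
At ±4.5%: n = 1.96² × 0.2500 / 0.045² ≈ 474.27 → 475.
Additional respondents: 475 − 259 = 216.

216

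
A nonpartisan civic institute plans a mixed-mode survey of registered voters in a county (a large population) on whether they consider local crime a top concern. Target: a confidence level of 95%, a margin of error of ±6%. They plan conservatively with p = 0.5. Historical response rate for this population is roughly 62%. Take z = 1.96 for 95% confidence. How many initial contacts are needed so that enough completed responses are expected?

Completed interviews needed: n₀ = 1.96² × 0.2500 / 0.060² ≈ 266.78 → 267.
At a 62% response rate, contacts needed = 267 / 0.62 ≈ 430.65 → 431.

431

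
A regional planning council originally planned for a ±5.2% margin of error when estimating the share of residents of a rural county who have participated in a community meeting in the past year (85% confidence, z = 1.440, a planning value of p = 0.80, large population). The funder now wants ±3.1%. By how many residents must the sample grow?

223

At ±5.2%: n = 1.440² × 0.1600 / 0.052² ≈ 122.70 → 123.
At ±3.1%: n = 1.440² × 0.1600 / 0.031² ≈ 345.24 → 346.
Additional respondents: 346 − 123 = 223.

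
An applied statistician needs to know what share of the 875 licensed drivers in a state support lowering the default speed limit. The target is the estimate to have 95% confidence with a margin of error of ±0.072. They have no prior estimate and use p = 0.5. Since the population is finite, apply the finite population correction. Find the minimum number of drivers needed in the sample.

For 95% confidence, z = 1.960.
Unadjusted: n₀ = 1.960² × 0.50 × 0.50 / 0.072² ≈ 185.26, so n₀ = 186.
Finite population correction with N = 875: n = n₀ / (1 + (n₀−1)/N) = 186 / (1 + 185/875) = 186 / 1.2114 ≈ 153.54.
Rounding up, n = 154.

154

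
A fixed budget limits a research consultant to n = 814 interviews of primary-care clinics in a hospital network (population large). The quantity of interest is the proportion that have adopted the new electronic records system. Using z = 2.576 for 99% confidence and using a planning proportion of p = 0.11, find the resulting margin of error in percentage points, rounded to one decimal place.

2.8

SE(p̂) = √[p(1−p)/n] = √[0.0979/814] = 0.01097.
E = z × SE = 2.576 × 0.01097 = 0.02825, or 2.8 percentage points.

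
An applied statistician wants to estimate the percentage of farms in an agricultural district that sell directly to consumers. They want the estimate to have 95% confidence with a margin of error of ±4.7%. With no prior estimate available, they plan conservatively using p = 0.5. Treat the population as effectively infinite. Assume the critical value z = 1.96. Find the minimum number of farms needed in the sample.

435

With p = 0.5, p(1−p) = 0.25.
n = z²·p(1−p)/E² = 1.96² × 0.2500 / 0.047² = 3.8416 × 0.2500 / 0.002209 ≈ 434.77.
Rounding up gives n = 435.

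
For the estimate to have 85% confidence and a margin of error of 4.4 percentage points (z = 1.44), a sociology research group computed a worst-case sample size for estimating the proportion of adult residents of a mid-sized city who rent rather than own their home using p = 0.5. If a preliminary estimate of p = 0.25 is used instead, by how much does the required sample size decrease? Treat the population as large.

67

Conservative (p = 0.5): n = 1.44² × 0.25 / 0.044² ≈ 267.77 → 268.
Using p = 0.25: p(1−p) = 0.1875, so n = 1.44² × 0.1875 / 0.044² ≈ 200.83 → 201.
Reduction: 268 − 201 = 67.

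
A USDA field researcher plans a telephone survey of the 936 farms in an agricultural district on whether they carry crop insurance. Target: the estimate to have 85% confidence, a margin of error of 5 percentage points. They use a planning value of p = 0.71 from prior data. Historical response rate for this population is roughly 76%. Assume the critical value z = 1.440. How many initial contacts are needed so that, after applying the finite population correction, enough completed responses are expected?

Completed interviews needed (unadjusted): n₀ = 1.440² × 0.2059 / 0.050² ≈ 170.78 → 171.
FPC for N = 936: n = 171 / (1 + 170/936) = 171 / 1.1816 ≈ 144.72 → 145.
At a 76% response rate, contacts needed = 145 / 0.76 ≈ 190.79 → 191.

191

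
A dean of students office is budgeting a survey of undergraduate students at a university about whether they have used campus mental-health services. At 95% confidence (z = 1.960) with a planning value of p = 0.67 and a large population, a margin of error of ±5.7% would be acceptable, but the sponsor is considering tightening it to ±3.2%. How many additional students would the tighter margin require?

At ±5.7%: n = 1.960² × 0.2211 / 0.057² ≈ 261.43 → 262.
At ±3.2%: n = 1.960² × 0.2211 / 0.032² ≈ 829.47 → 830.
Additional respondents: 830 − 262 = 568.

568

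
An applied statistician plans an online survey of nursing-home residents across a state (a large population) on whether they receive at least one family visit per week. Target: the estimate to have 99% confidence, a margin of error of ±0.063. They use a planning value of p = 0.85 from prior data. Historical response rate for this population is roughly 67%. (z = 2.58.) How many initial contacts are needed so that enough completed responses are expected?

320

Completed interviews needed: n₀ = 2.58² × 0.1275 / 0.063² ≈ 213.83 → 214.
At a 67% response rate, contacts needed = 214 / 0.67 ≈ 319.40 → 320.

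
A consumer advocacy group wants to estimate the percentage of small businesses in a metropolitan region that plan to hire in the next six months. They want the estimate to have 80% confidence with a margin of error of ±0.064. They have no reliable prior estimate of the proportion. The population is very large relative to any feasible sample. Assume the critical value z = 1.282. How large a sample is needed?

101

With no prior estimate, use p = 0.5, giving p(1−p) = 0.25.
n = z²·p(1−p)/E² = 1.282² × 0.2500 / 0.064² = 1.6435 × 0.2500 / 0.004096 ≈ 100.31.
Rounding up gives n = 101.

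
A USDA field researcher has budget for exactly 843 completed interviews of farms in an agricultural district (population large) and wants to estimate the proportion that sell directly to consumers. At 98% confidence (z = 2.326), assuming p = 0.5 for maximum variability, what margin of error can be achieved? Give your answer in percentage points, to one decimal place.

SE(p̂) = √[p(1−p)/n] = √[0.2500/843] = 0.01722.
E = z × SE = 2.326 × 0.01722 = 0.04006, or 4.0 percentage points.

4.0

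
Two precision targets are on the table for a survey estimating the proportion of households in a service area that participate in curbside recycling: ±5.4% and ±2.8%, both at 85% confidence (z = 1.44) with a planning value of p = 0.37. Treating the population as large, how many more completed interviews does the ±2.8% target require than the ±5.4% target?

451

At ±5.4%: n = 1.44² × 0.2331 / 0.054² ≈ 165.76 → 166.
At ±2.8%: n = 1.44² × 0.2331 / 0.028² ≈ 616.53 → 617.
Additional respondents: 617 − 166 = 451.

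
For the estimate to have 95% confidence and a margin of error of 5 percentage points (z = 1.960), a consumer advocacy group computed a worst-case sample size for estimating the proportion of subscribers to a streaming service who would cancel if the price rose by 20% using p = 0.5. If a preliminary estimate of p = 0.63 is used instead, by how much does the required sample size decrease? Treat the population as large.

Conservative (p = 0.5): n = 1.960² × 0.25 / 0.050² ≈ 384.16 → 385.
Using p = 0.63: p(1−p) = 0.2331, so n = 1.960² × 0.2331 / 0.050² ≈ 358.19 → 359.
Reduction: 385 − 359 = 26.

26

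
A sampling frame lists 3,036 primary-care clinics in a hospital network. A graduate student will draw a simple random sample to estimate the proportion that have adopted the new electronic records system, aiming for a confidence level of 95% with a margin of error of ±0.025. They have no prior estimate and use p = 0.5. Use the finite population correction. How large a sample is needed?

For 95% confidence, z = 1.960.
Unadjusted: n₀ = 1.960² × 0.50 × 0.50 / 0.025² ≈ 1536.64, so n₀ = 1537.
Finite population correction with N = 3,036: n = n₀ / (1 + (n₀−1)/N) = 1537 / (1 + 1536/3036) = 1537 / 1.5059 ≈ 1020.63.
Rounding up, n = 1021.

1021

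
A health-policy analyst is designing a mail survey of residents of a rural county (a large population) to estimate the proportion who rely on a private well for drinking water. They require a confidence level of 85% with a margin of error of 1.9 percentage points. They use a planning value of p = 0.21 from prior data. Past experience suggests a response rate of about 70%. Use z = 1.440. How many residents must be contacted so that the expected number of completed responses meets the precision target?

Completed interviews needed: n₀ = 1.440² × 0.1659 / 0.019² ≈ 952.94 → 953.
At a 70% response rate, contacts needed = 953 / 0.70 ≈ 1361.43 → 1362.

1362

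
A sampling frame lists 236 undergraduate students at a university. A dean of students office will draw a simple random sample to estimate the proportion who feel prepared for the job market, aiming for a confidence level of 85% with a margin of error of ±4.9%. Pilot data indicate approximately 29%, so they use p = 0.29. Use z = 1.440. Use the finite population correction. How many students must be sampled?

Unadjusted: n₀ = 1.440² × 0.29 × 0.71 / 0.049² ≈ 177.82, so n₀ = 178.
Finite population correction with N = 236: n = n₀ / (1 + (n₀−1)/N) = 178 / (1 + 177/236) = 178 / 1.7500 ≈ 101.71.
Rounding up, n = 102.

102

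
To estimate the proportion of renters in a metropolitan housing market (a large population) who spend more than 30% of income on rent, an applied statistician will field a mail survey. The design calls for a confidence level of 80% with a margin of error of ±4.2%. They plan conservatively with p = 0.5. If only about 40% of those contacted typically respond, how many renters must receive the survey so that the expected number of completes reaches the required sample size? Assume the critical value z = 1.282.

583

Completed interviews needed: n₀ = 1.282² × 0.2500 / 0.042² ≈ 232.93 → 233.
At a 40% response rate, contacts needed = 233 / 0.40 ≈ 582.50 → 583.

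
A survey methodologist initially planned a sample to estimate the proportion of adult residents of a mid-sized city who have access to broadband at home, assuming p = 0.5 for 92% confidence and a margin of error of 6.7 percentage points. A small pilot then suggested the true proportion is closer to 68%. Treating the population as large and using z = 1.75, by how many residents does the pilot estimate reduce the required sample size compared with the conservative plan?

22

Conservative (p = 0.5): n = 1.75² × 0.25 / 0.067² ≈ 170.56 → 171.
Using p = 0.68: p(1−p) = 0.2176, so n = 1.75² × 0.2176 / 0.067² ≈ 148.45 → 149.
Reduction: 171 − 149 = 22.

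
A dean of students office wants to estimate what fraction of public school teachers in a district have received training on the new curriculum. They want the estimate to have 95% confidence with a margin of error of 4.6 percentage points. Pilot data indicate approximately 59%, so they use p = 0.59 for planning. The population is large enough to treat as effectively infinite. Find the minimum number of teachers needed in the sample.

440

For 95% confidence, z = 1.96.
With p = 0.59, p(1−p) = 0.2419.
n = z²·p(1−p)/E² = 1.96² × 0.2419 / 0.046² = 3.8416 × 0.2419 / 0.002116 ≈ 439.17.
Rounding up gives n = 440.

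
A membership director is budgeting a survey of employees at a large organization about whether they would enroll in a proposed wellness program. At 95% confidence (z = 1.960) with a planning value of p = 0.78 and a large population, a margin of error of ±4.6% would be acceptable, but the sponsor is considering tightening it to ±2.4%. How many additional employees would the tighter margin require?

833

At ±4.6%: n = 1.960² × 0.1716 / 0.046² ≈ 311.54 → 312.
At ±2.4%: n = 1.960² × 0.1716 / 0.024² ≈ 1144.48 → 1145.
Additional respondents: 1145 − 312 = 833.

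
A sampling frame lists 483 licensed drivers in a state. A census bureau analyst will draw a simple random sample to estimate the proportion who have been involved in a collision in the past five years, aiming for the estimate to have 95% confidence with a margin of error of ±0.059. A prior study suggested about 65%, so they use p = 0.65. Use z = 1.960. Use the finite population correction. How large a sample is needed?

Unadjusted: n₀ = 1.960² × 0.65 × 0.35 / 0.059² ≈ 251.07, so n₀ = 252.
Finite population correction with N = 483: n = n₀ / (1 + (n₀−1)/N) = 252 / (1 + 251/483) = 252 / 1.5197 ≈ 165.83.
Rounding up, n = 166.

166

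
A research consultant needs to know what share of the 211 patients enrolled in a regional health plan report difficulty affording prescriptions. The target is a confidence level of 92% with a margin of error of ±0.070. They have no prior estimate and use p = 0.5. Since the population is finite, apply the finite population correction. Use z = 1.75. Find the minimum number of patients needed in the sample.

Unadjusted: n₀ = 1.75² × 0.50 × 0.50 / 0.070² ≈ 156.25, so n₀ = 157.
Finite population correction with N = 211: n = n₀ / (1 + (n₀−1)/N) = 157 / (1 + 156/211) = 157 / 1.7393 ≈ 90.26.
Rounding up, n = 91.

91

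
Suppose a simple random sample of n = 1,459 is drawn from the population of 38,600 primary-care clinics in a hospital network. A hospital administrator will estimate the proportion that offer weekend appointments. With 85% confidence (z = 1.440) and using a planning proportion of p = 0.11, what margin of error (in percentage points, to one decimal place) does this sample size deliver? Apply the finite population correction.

Finite-population factor: (N−n)/(N−1) = (38600−1459)/(38600−1) = 0.9622.
SE(p̂) = √[p(1−p)/n · (N−n)/(N−1)] = √[0.0979/1459 × 0.9622] = 0.00804.
E = z × SE = 1.440 × 0.00804 = 0.01157 ≈ 1.2 percentage points.

1.2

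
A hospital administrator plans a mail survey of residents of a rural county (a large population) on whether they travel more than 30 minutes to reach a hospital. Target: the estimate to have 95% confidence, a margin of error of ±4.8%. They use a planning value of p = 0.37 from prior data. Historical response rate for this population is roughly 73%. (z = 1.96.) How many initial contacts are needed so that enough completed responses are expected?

533

Completed interviews needed: n₀ = 1.96² × 0.2331 / 0.048² ≈ 388.66 → 389.
At a 73% response rate, contacts needed = 389 / 0.73 ≈ 532.88 → 533.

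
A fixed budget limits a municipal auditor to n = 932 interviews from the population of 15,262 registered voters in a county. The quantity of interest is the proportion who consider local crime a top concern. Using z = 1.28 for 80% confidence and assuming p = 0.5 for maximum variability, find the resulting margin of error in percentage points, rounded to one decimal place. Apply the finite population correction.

Finite-population factor: (N−n)/(N−1) = (15262−932)/(15262−1) = 0.9390.
SE(p̂) = √[p(1−p)/n · (N−n)/(N−1)] = √[0.2500/932 × 0.9390] = 0.01587.
E = z × SE = 1.28 × 0.01587 = 0.02031 ≈ 2.0 percentage points.

2.0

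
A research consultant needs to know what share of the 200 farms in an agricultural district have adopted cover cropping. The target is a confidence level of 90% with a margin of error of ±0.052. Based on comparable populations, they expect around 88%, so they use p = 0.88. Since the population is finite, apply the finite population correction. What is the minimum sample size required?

70

For 90% confidence, z = 1.645.
Unadjusted: n₀ = 1.645² × 0.88 × 0.12 / 0.052² ≈ 105.68, so n₀ = 106.
Finite population correction with N = 200: n = n₀ / (1 + (n₀−1)/N) = 106 / (1 + 105/200) = 106 / 1.5250 ≈ 69.51.
Rounding up, n = 70.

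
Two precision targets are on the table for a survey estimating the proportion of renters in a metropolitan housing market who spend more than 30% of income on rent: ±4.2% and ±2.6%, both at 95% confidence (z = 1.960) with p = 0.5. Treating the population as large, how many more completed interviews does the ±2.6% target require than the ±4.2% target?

At ±4.2%: n = 1.960² × 0.2500 / 0.042² ≈ 544.44 → 545.
At ±2.6%: n = 1.960² × 0.2500 / 0.026² ≈ 1420.71 → 1421.
Additional respondents: 1421 − 545 = 876.

876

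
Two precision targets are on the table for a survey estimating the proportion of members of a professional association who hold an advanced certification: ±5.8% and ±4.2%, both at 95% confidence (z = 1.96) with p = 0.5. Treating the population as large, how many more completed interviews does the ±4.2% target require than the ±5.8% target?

259

At ±5.8%: n = 1.96² × 0.2500 / 0.058² ≈ 285.49 → 286.
At ±4.2%: n = 1.96² × 0.2500 / 0.042² ≈ 544.44 → 545.
Additional respondents: 545 − 286 = 259.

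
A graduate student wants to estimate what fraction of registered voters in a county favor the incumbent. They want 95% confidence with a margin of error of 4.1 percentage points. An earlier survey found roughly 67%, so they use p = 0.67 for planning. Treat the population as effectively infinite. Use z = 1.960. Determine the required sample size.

With p = 0.67, p(1−p) = 0.2211.
n = z²·p(1−p)/E² = 1.960² × 0.2211 / 0.041² = 3.8416 × 0.2211 / 0.001681 ≈ 505.28.
Rounding up gives n = 506.

506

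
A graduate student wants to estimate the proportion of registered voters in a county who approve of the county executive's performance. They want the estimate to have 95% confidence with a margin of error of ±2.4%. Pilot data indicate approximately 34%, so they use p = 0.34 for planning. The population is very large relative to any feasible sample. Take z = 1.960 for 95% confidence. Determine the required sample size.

1497

With p = 0.34, p(1−p) = 0.2244.
n = z²·p(1−p)/E² = 1.960² × 0.2244 / 0.024² = 3.8416 × 0.2244 / 0.000576 ≈ 1496.62.
Rounding up gives n = 1497.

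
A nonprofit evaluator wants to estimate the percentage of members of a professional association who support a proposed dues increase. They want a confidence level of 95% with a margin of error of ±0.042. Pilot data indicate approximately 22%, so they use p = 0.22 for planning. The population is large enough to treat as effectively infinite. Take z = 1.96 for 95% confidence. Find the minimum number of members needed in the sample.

374

With p = 0.22, p(1−p) = 0.1716.
n = z²·p(1−p)/E² = 1.96² × 0.1716 / 0.042² = 3.8416 × 0.1716 / 0.001764 ≈ 373.71.
Rounding up gives n = 374.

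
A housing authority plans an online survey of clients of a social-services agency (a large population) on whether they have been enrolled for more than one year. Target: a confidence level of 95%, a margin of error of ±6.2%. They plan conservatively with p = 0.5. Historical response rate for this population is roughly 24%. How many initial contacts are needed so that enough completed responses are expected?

1042

For 95% confidence, z = 1.960.
Completed interviews needed: n₀ = 1.960² × 0.2500 / 0.062² ≈ 249.84 → 250.
At a 24% response rate, contacts needed = 250 / 0.24 ≈ 1041.67 → 1042.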